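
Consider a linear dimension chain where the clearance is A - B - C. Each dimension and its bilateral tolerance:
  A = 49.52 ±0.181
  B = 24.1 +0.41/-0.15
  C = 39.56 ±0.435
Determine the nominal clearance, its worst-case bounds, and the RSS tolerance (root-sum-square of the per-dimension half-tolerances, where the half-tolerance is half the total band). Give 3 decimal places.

Stack each dimension's contribution:
  +A: nom +49.520 → Σnom=49.520; wc +0.181/-0.181 → slack +0.181/-0.181; half-tol=0.181, Σhalf²=0.032761
  -B: nom -24.100 → Σnom=25.420; wc +0.150/-0.410 → slack +0.331/-0.591; half-tol=0.280, Σhalf²=0.111161
  -C: nom -39.560 → Σnom=-14.140; wc +0.435/-0.435 → slack +0.766/-1.026; half-tol=0.435, Σhalf²=0.300386
Nominal = -14.140. Worst-case = [-14.140 - 1.026, -14.140 + 0.766] = [-15.166, -13.374]. RSS = √0.300386 = 0.548.

nominal=-14.140 wc=[-15.166,-13.374] rss=0.548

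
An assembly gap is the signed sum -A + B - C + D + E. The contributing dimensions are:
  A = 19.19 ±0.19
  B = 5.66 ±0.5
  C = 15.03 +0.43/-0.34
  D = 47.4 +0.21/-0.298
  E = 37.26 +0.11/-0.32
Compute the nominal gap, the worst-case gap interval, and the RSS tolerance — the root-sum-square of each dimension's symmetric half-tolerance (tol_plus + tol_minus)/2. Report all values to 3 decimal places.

nominal=56.100 wc=[54.362,57.450] rss=0.738

Stack each dimension's contribution:
  -A: nom -19.190 → Σnom=-19.190; wc +0.190/-0.190 → slack +0.190/-0.190; half-tol=0.190, Σhalf²=0.036100
  +B: nom +5.660 → Σnom=-13.530; wc +0.500/-0.500 → slack +0.690/-0.690; half-tol=0.500, Σhalf²=0.286100
  -C: nom -15.030 → Σnom=-28.560; wc +0.340/-0.430 → slack +1.030/-1.120; half-tol=0.385, Σhalf²=0.434325
  +D: nom +47.400 → Σnom=18.840; wc +0.210/-0.298 → slack +1.240/-1.418; half-tol=0.254, Σhalf²=0.498841
  +E: nom +37.260 → Σnom=56.100; wc +0.110/-0.320 → slack +1.350/-1.738; half-tol=0.215, Σhalf²=0.545066
Nominal = 56.100. Worst-case = [56.100 - 1.738, 56.100 + 1.350] = [54.362, 57.450]. RSS = √0.545066 = 0.738.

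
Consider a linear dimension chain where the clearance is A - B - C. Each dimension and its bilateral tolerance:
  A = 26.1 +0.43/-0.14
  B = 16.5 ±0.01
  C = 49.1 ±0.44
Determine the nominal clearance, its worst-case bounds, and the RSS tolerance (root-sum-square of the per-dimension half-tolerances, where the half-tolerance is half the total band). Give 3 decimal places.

nominal=-39.500 wc=[-40.090,-38.620] rss=0.524

Stack each dimension's contribution:
  +A: nom +26.100 → Σnom=26.100; wc +0.430/-0.140 → slack +0.430/-0.140; half-tol=0.285, Σhalf²=0.081225
  -B: nom -16.500 → Σnom=9.600; wc +0.010/-0.010 → slack +0.440/-0.150; half-tol=0.010, Σhalf²=0.081325
  -C: nom -49.100 → Σnom=-39.500; wc +0.440/-0.440 → slack +0.880/-0.590; half-tol=0.440, Σhalf²=0.274925
Nominal = -39.500. Worst-case = [-39.500 - 0.590, -39.500 + 0.880] = [-40.090, -38.620]. RSS = √0.274925 = 0.524.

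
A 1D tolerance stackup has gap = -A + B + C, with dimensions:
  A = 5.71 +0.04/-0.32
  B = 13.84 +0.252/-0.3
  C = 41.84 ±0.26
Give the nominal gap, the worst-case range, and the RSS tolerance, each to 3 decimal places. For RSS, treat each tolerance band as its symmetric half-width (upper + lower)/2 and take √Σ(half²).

Stack each dimension's contribution:
  -A: nom -5.710 → Σnom=-5.710; wc +0.320/-0.040 → slack +0.320/-0.040; half-tol=0.180, Σhalf²=0.032400
  +B: nom +13.840 → Σnom=8.130; wc +0.252/-0.300 → slack +0.572/-0.340; half-tol=0.276, Σhalf²=0.108576
  +C: nom +41.840 → Σnom=49.970; wc +0.260/-0.260 → slack +0.832/-0.600; half-tol=0.260, Σhalf²=0.176176
Nominal = 49.970. Worst-case = [49.970 - 0.600, 49.970 + 0.832] = [49.370, 50.802]. RSS = √0.176176 = 0.420.

nominal=49.970 wc=[49.370,50.802] rss=0.420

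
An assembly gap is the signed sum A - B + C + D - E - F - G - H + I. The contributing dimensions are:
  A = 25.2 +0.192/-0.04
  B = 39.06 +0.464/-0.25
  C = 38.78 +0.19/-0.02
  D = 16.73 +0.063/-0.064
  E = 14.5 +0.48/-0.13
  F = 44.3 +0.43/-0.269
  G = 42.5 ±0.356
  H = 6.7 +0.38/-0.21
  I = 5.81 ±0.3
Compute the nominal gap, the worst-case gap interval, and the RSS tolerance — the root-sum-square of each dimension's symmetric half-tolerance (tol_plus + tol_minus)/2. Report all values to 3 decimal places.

nominal=-60.540 wc=[-63.074,-58.580] rss=0.822

Stack each dimension's contribution:
  +A: nom +25.200 → Σnom=25.200; wc +0.192/-0.040 → slack +0.192/-0.040; half-tol=0.116, Σhalf²=0.013456
  -B: nom -39.060 → Σnom=-13.860; wc +0.250/-0.464 → slack +0.442/-0.504; half-tol=0.357, Σhalf²=0.140905
  +C: nom +38.780 → Σnom=24.920; wc +0.190/-0.020 → slack +0.632/-0.524; half-tol=0.105, Σhalf²=0.151930
  +D: nom +16.730 → Σnom=41.650; wc +0.063/-0.064 → slack +0.695/-0.588; half-tol=0.064, Σhalf²=0.155962
  -E: nom -14.500 → Σnom=27.150; wc +0.130/-0.480 → slack +0.825/-1.068; half-tol=0.305, Σhalf²=0.248987
  -F: nom -44.300 → Σnom=-17.150; wc +0.269/-0.430 → slack +1.094/-1.498; half-tol=0.350, Σhalf²=0.371138
  -G: nom -42.500 → Σnom=-59.650; wc +0.356/-0.356 → slack +1.450/-1.854; half-tol=0.356, Σhalf²=0.497873
  -H: nom -6.700 → Σnom=-66.350; wc +0.210/-0.380 → slack +1.660/-2.234; half-tol=0.295, Σhalf²=0.584898
  +I: nom +5.810 → Σnom=-60.540; wc +0.300/-0.300 → slack +1.960/-2.534; half-tol=0.300, Σhalf²=0.674898
Nominal = -60.540. Worst-case = [-60.540 - 2.534, -60.540 + 1.960] = [-63.074, -58.580]. RSS = √0.674898 = 0.822.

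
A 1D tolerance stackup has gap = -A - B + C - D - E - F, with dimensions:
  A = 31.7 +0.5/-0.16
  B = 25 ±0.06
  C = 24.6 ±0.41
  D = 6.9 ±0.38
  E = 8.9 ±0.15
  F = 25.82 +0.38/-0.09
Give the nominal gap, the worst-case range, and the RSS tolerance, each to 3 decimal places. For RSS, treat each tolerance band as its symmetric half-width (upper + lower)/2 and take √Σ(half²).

Stack each dimension's contribution:
  -A: nom -31.700 → Σnom=-31.700; wc +0.160/-0.500 → slack +0.160/-0.500; half-tol=0.330, Σhalf²=0.108900
  -B: nom -25.000 → Σnom=-56.700; wc +0.060/-0.060 → slack +0.220/-0.560; half-tol=0.060, Σhalf²=0.112500
  +C: nom +24.600 → Σnom=-32.100; wc +0.410/-0.410 → slack +0.630/-0.970; half-tol=0.410, Σhalf²=0.280600
  -D: nom -6.900 → Σnom=-39.000; wc +0.380/-0.380 → slack +1.010/-1.350; half-tol=0.380, Σhalf²=0.425000
  -E: nom -8.900 → Σnom=-47.900; wc +0.150/-0.150 → slack +1.160/-1.500; half-tol=0.150, Σhalf²=0.447500
  -F: nom -25.820 → Σnom=-73.720; wc +0.090/-0.380 → slack +1.250/-1.880; half-tol=0.235, Σhalf²=0.502725
Nominal = -73.720. Worst-case = [-73.720 - 1.880, -73.720 + 1.250] = [-75.600, -72.470]. RSS = √0.502725 = 0.709.

nominal=-73.720 wc=[-75.600,-72.470] rss=0.709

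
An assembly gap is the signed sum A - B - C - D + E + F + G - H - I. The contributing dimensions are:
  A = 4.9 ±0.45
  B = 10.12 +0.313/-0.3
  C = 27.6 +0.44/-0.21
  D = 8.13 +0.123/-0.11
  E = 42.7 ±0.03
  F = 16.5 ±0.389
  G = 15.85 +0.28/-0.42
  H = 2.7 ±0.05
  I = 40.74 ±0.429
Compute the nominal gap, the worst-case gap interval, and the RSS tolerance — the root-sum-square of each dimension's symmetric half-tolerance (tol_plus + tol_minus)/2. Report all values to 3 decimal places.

Stack each dimension's contribution:
  +A: nom +4.900 → Σnom=4.900; wc +0.450/-0.450 → slack +0.450/-0.450; half-tol=0.450, Σhalf²=0.202500
  -B: nom -10.120 → Σnom=-5.220; wc +0.300/-0.313 → slack +0.750/-0.763; half-tol=0.306, Σhalf²=0.296442
  -C: nom -27.600 → Σnom=-32.820; wc +0.210/-0.440 → slack +0.960/-1.203; half-tol=0.325, Σhalf²=0.402067
  -D: nom -8.130 → Σnom=-40.950; wc +0.110/-0.123 → slack +1.070/-1.326; half-tol=0.116, Σhalf²=0.415640
  +E: nom +42.700 → Σnom=1.750; wc +0.030/-0.030 → slack +1.100/-1.356; half-tol=0.030, Σhalf²=0.416540
  +F: nom +16.500 → Σnom=18.250; wc +0.389/-0.389 → slack +1.489/-1.745; half-tol=0.389, Σhalf²=0.567861
  +G: nom +15.850 → Σnom=34.100; wc +0.280/-0.420 → slack +1.769/-2.165; half-tol=0.350, Σhalf²=0.690361
  -H: nom -2.700 → Σnom=31.400; wc +0.050/-0.050 → slack +1.819/-2.215; half-tol=0.050, Σhalf²=0.692860
  -I: nom -40.740 → Σnom=-9.340; wc +0.429/-0.429 → slack +2.248/-2.644; half-tol=0.429, Σhalf²=0.876902
Nominal = -9.340. Worst-case = [-9.340 - 2.644, -9.340 + 2.248] = [-11.984, -7.092]. RSS = √0.876902 = 0.936.

nominal=-9.340 wc=[-11.984,-7.092] rss=0.936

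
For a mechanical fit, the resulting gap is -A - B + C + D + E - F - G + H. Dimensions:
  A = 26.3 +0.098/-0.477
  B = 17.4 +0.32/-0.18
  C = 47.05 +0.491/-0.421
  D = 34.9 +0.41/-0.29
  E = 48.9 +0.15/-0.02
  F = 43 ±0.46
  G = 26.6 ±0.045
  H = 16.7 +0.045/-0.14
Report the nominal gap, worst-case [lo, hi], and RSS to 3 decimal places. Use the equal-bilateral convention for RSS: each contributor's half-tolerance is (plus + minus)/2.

nominal=34.250 wc=[32.456,36.508] rss=0.840

Stack each dimension's contribution:
  -A: nom -26.300 → Σnom=-26.300; wc +0.477/-0.098 → slack +0.477/-0.098; half-tol=0.287, Σhalf²=0.082656
  -B: nom -17.400 → Σnom=-43.700; wc +0.180/-0.320 → slack +0.657/-0.418; half-tol=0.250, Σhalf²=0.145156
  +C: nom +47.050 → Σnom=3.350; wc +0.491/-0.421 → slack +1.148/-0.839; half-tol=0.456, Σhalf²=0.353092
  +D: nom +34.900 → Σnom=38.250; wc +0.410/-0.290 → slack +1.558/-1.129; half-tol=0.350, Σhalf²=0.475592
  +E: nom +48.900 → Σnom=87.150; wc +0.150/-0.020 → slack +1.708/-1.149; half-tol=0.085, Σhalf²=0.482817
  -F: nom -43.000 → Σnom=44.150; wc +0.460/-0.460 → slack +2.168/-1.609; half-tol=0.460, Σhalf²=0.694417
  -G: nom -26.600 → Σnom=17.550; wc +0.045/-0.045 → slack +2.213/-1.654; half-tol=0.045, Σhalf²=0.696442
  +H: nom +16.700 → Σnom=34.250; wc +0.045/-0.140 → slack +2.258/-1.794; half-tol=0.092, Σhalf²=0.704998
Nominal = 34.250. Worst-case = [34.250 - 1.794, 34.250 + 2.258] = [32.456, 36.508]. RSS = √0.704998 = 0.840.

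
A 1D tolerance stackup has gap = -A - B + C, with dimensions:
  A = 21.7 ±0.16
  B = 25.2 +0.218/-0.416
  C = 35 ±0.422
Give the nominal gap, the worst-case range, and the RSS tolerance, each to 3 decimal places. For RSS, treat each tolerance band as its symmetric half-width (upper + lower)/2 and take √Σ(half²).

Stack each dimension's contribution:
  -A: nom -21.700 → Σnom=-21.700; wc +0.160/-0.160 → slack +0.160/-0.160; half-tol=0.160, Σhalf²=0.025600
  -B: nom -25.200 → Σnom=-46.900; wc +0.416/-0.218 → slack +0.576/-0.378; half-tol=0.317, Σhalf²=0.126089
  +C: nom +35.000 → Σnom=-11.900; wc +0.422/-0.422 → slack +0.998/-0.800; half-tol=0.422, Σhalf²=0.304173
Nominal = -11.900. Worst-case = [-11.900 - 0.800, -11.900 + 0.998] = [-12.700, -10.902]. RSS = √0.304173 = 0.552.

nominal=-11.900 wc=[-12.700,-10.902] rss=0.552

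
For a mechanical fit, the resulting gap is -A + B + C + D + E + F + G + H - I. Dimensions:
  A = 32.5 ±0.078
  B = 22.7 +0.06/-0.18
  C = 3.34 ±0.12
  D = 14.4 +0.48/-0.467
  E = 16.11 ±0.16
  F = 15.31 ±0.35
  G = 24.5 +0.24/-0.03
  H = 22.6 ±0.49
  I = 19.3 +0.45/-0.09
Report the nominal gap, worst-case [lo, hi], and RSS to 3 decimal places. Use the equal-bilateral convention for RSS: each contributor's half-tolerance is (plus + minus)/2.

Stack each dimension's contribution:
  -A: nom -32.500 → Σnom=-32.500; wc +0.078/-0.078 → slack +0.078/-0.078; half-tol=0.078, Σhalf²=0.006084
  +B: nom +22.700 → Σnom=-9.800; wc +0.060/-0.180 → slack +0.138/-0.258; half-tol=0.120, Σhalf²=0.020484
  +C: nom +3.340 → Σnom=-6.460; wc +0.120/-0.120 → slack +0.258/-0.378; half-tol=0.120, Σhalf²=0.034884
  +D: nom +14.400 → Σnom=7.940; wc +0.480/-0.467 → slack +0.738/-0.845; half-tol=0.474, Σhalf²=0.259086
  +E: nom +16.110 → Σnom=24.050; wc +0.160/-0.160 → slack +0.898/-1.005; half-tol=0.160, Σhalf²=0.284686
  +F: nom +15.310 → Σnom=39.360; wc +0.350/-0.350 → slack +1.248/-1.355; half-tol=0.350, Σhalf²=0.407186
  +G: nom +24.500 → Σnom=63.860; wc +0.240/-0.030 → slack +1.488/-1.385; half-tol=0.135, Σhalf²=0.425411
  +H: nom +22.600 → Σnom=86.460; wc +0.490/-0.490 → slack +1.978/-1.875; half-tol=0.490, Σhalf²=0.665511
  -I: nom -19.300 → Σnom=67.160; wc +0.090/-0.450 → slack +2.068/-2.325; half-tol=0.270, Σhalf²=0.738411
Nominal = 67.160. Worst-case = [67.160 - 2.325, 67.160 + 2.068] = [64.835, 69.228]. RSS = √0.738411 = 0.859.

nominal=67.160 wc=[64.835,69.228] rss=0.859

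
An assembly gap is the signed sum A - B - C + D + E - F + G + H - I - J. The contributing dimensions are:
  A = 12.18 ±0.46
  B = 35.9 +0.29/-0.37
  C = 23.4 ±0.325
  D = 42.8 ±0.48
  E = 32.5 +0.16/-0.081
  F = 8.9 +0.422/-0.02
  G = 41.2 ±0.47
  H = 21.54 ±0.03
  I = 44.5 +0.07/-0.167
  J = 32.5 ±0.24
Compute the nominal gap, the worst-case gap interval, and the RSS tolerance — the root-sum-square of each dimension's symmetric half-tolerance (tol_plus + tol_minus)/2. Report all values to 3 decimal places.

nominal=5.020 wc=[2.152,7.742] rss=1.007

Stack each dimension's contribution:
  +A: nom +12.180 → Σnom=12.180; wc +0.460/-0.460 → slack +0.460/-0.460; half-tol=0.460, Σhalf²=0.211600
  -B: nom -35.900 → Σnom=-23.720; wc +0.370/-0.290 → slack +0.830/-0.750; half-tol=0.330, Σhalf²=0.320500
  -C: nom -23.400 → Σnom=-47.120; wc +0.325/-0.325 → slack +1.155/-1.075; half-tol=0.325, Σhalf²=0.426125
  +D: nom +42.800 → Σnom=-4.320; wc +0.480/-0.480 → slack +1.635/-1.555; half-tol=0.480, Σhalf²=0.656525
  +E: nom +32.500 → Σnom=28.180; wc +0.160/-0.081 → slack +1.795/-1.636; half-tol=0.120, Σhalf²=0.671045
  -F: nom -8.900 → Σnom=19.280; wc +0.020/-0.422 → slack +1.815/-2.058; half-tol=0.221, Σhalf²=0.719886
  +G: nom +41.200 → Σnom=60.480; wc +0.470/-0.470 → slack +2.285/-2.528; half-tol=0.470, Σhalf²=0.940786
  +H: nom +21.540 → Σnom=82.020; wc +0.030/-0.030 → slack +2.315/-2.558; half-tol=0.030, Σhalf²=0.941686
  -I: nom -44.500 → Σnom=37.520; wc +0.167/-0.070 → slack +2.482/-2.628; half-tol=0.119, Σhalf²=0.955729
  -J: nom -32.500 → Σnom=5.020; wc +0.240/-0.240 → slack +2.722/-2.868; half-tol=0.240, Σhalf²=1.013329
Nominal = 5.020. Worst-case = [5.020 - 2.868, 5.020 + 2.722] = [2.152, 7.742]. RSS = √1.013329 = 1.007.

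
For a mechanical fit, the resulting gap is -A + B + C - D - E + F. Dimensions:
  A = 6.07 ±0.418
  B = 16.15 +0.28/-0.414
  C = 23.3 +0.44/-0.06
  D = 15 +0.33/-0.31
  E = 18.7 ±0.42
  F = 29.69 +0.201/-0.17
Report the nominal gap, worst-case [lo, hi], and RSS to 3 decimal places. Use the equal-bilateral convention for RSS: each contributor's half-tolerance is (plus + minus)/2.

Stack each dimension's contribution:
  -A: nom -6.070 → Σnom=-6.070; wc +0.418/-0.418 → slack +0.418/-0.418; half-tol=0.418, Σhalf²=0.174724
  +B: nom +16.150 → Σnom=10.080; wc +0.280/-0.414 → slack +0.698/-0.832; half-tol=0.347, Σhalf²=0.295133
  +C: nom +23.300 → Σnom=33.380; wc +0.440/-0.060 → slack +1.138/-0.892; half-tol=0.250, Σhalf²=0.357633
  -D: nom -15.000 → Σnom=18.380; wc +0.310/-0.330 → slack +1.448/-1.222; half-tol=0.320, Σhalf²=0.460033
  -E: nom -18.700 → Σnom=-0.320; wc +0.420/-0.420 → slack +1.868/-1.642; half-tol=0.420, Σhalf²=0.636433
  +F: nom +29.690 → Σnom=29.370; wc +0.201/-0.170 → slack +2.069/-1.812; half-tol=0.185, Σhalf²=0.670843
Nominal = 29.370. Worst-case = [29.370 - 1.812, 29.370 + 2.069] = [27.558, 31.439]. RSS = √0.670843 = 0.819.

nominal=29.370 wc=[27.558,31.439] rss=0.819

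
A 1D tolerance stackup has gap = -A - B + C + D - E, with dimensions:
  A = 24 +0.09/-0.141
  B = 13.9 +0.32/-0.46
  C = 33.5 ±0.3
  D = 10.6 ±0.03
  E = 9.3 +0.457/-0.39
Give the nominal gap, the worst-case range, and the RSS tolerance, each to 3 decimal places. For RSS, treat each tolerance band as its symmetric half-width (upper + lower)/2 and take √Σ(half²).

nominal=-3.100 wc=[-4.297,-1.779] rss=0.660

Stack each dimension's contribution:
  -A: nom -24.000 → Σnom=-24.000; wc +0.141/-0.090 → slack +0.141/-0.090; half-tol=0.115, Σhalf²=0.013340
  -B: nom -13.900 → Σnom=-37.900; wc +0.460/-0.320 → slack +0.601/-0.410; half-tol=0.390, Σhalf²=0.165440
  +C: nom +33.500 → Σnom=-4.400; wc +0.300/-0.300 → slack +0.901/-0.710; half-tol=0.300, Σhalf²=0.255440
  +D: nom +10.600 → Σnom=6.200; wc +0.030/-0.030 → slack +0.931/-0.740; half-tol=0.030, Σhalf²=0.256340
  -E: nom -9.300 → Σnom=-3.100; wc +0.390/-0.457 → slack +1.321/-1.197; half-tol=0.423, Σhalf²=0.435693
Nominal = -3.100. Worst-case = [-3.100 - 1.197, -3.100 + 1.321] = [-4.297, -1.779]. RSS = √0.435693 = 0.660.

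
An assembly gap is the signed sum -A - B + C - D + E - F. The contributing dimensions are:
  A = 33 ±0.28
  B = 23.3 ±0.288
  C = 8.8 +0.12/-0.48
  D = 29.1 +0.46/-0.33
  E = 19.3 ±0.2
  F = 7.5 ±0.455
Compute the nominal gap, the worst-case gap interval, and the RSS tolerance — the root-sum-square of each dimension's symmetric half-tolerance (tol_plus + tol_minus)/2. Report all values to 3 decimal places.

Stack each dimension's contribution:
  -A: nom -33.000 → Σnom=-33.000; wc +0.280/-0.280 → slack +0.280/-0.280; half-tol=0.280, Σhalf²=0.078400
  -B: nom -23.300 → Σnom=-56.300; wc +0.288/-0.288 → slack +0.568/-0.568; half-tol=0.288, Σhalf²=0.161344
  +C: nom +8.800 → Σnom=-47.500; wc +0.120/-0.480 → slack +0.688/-1.048; half-tol=0.300, Σhalf²=0.251344
  -D: nom -29.100 → Σnom=-76.600; wc +0.330/-0.460 → slack +1.018/-1.508; half-tol=0.395, Σhalf²=0.407369
  +E: nom +19.300 → Σnom=-57.300; wc +0.200/-0.200 → slack +1.218/-1.708; half-tol=0.200, Σhalf²=0.447369
  -F: nom -7.500 → Σnom=-64.800; wc +0.455/-0.455 → slack +1.673/-2.163; half-tol=0.455, Σhalf²=0.654394
Nominal = -64.800. Worst-case = [-64.800 - 2.163, -64.800 + 1.673] = [-66.963, -63.127]. RSS = √0.654394 = 0.809.

nominal=-64.800 wc=[-66.963,-63.127] rss=0.809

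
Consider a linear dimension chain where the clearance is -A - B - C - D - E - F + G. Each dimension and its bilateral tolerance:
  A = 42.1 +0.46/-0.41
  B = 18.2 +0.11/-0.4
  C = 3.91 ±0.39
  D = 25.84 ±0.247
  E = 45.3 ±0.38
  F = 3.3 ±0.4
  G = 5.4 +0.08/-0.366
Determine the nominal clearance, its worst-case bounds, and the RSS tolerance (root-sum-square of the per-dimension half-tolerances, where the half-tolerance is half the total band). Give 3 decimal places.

nominal=-133.250 wc=[-135.603,-130.943] rss=0.906

Stack each dimension's contribution:
  -A: nom -42.100 → Σnom=-42.100; wc +0.410/-0.460 → slack +0.410/-0.460; half-tol=0.435, Σhalf²=0.189225
  -B: nom -18.200 → Σnom=-60.300; wc +0.400/-0.110 → slack +0.810/-0.570; half-tol=0.255, Σhalf²=0.254250
  -C: nom -3.910 → Σnom=-64.210; wc +0.390/-0.390 → slack +1.200/-0.960; half-tol=0.390, Σhalf²=0.406350
  -D: nom -25.840 → Σnom=-90.050; wc +0.247/-0.247 → slack +1.447/-1.207; half-tol=0.247, Σhalf²=0.467359
  -E: nom -45.300 → Σnom=-135.350; wc +0.380/-0.380 → slack +1.827/-1.587; half-tol=0.380, Σhalf²=0.611759
  -F: nom -3.300 → Σnom=-138.650; wc +0.400/-0.400 → slack +2.227/-1.987; half-tol=0.400, Σhalf²=0.771759
  +G: nom +5.400 → Σnom=-133.250; wc +0.080/-0.366 → slack +2.307/-2.353; half-tol=0.223, Σhalf²=0.821488
Nominal = -133.250. Worst-case = [-133.250 - 2.353, -133.250 + 2.307] = [-135.603, -130.943]. RSS = √0.821488 = 0.906.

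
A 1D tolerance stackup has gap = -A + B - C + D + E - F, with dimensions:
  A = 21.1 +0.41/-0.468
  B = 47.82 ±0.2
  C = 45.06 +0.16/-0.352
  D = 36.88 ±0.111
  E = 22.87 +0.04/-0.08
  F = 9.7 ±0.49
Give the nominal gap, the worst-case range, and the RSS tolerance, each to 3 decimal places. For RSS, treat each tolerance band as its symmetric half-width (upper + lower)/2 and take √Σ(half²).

nominal=31.710 wc=[30.259,33.371] rss=0.744

Stack each dimension's contribution:
  -A: nom -21.100 → Σnom=-21.100; wc +0.468/-0.410 → slack +0.468/-0.410; half-tol=0.439, Σhalf²=0.192721
  +B: nom +47.820 → Σnom=26.720; wc +0.200/-0.200 → slack +0.668/-0.610; half-tol=0.200, Σhalf²=0.232721
  -C: nom -45.060 → Σnom=-18.340; wc +0.352/-0.160 → slack +1.020/-0.770; half-tol=0.256, Σhalf²=0.298257
  +D: nom +36.880 → Σnom=18.540; wc +0.111/-0.111 → slack +1.131/-0.881; half-tol=0.111, Σhalf²=0.310578
  +E: nom +22.870 → Σnom=41.410; wc +0.040/-0.080 → slack +1.171/-0.961; half-tol=0.060, Σhalf²=0.314178
  -F: nom -9.700 → Σnom=31.710; wc +0.490/-0.490 → slack +1.661/-1.451; half-tol=0.490, Σhalf²=0.554278
Nominal = 31.710. Worst-case = [31.710 - 1.451, 31.710 + 1.661] = [30.259, 33.371]. RSS = √0.554278 = 0.744.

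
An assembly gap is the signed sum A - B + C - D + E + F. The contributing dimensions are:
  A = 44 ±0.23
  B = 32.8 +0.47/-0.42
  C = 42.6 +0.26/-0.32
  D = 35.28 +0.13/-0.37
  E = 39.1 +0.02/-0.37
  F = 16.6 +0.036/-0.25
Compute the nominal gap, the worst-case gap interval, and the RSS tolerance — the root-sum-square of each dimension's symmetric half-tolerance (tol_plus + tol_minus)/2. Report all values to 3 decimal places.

nominal=74.220 wc=[72.450,75.556] rss=0.675

Stack each dimension's contribution:
  +A: nom +44.000 → Σnom=44.000; wc +0.230/-0.230 → slack +0.230/-0.230; half-tol=0.230, Σhalf²=0.052900
  -B: nom -32.800 → Σnom=11.200; wc +0.420/-0.470 → slack +0.650/-0.700; half-tol=0.445, Σhalf²=0.250925
  +C: nom +42.600 → Σnom=53.800; wc +0.260/-0.320 → slack +0.910/-1.020; half-tol=0.290, Σhalf²=0.335025
  -D: nom -35.280 → Σnom=18.520; wc +0.370/-0.130 → slack +1.280/-1.150; half-tol=0.250, Σhalf²=0.397525
  +E: nom +39.100 → Σnom=57.620; wc +0.020/-0.370 → slack +1.300/-1.520; half-tol=0.195, Σhalf²=0.435550
  +F: nom +16.600 → Σnom=74.220; wc +0.036/-0.250 → slack +1.336/-1.770; half-tol=0.143, Σhalf²=0.455999
Nominal = 74.220. Worst-case = [74.220 - 1.770, 74.220 + 1.336] = [72.450, 75.556]. RSS = √0.455999 = 0.675.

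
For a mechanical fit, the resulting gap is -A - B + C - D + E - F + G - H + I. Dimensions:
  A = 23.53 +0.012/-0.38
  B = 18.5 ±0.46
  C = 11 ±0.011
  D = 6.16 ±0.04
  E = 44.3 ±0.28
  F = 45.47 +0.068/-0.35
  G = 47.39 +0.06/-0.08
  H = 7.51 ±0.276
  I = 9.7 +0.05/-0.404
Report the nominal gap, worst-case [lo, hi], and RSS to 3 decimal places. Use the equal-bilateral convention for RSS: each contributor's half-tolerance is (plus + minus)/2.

Stack each dimension's contribution:
  -A: nom -23.530 → Σnom=-23.530; wc +0.380/-0.012 → slack +0.380/-0.012; half-tol=0.196, Σhalf²=0.038416
  -B: nom -18.500 → Σnom=-42.030; wc +0.460/-0.460 → slack +0.840/-0.472; half-tol=0.460, Σhalf²=0.250016
  +C: nom +11.000 → Σnom=-31.030; wc +0.011/-0.011 → slack +0.851/-0.483; half-tol=0.011, Σhalf²=0.250137
  -D: nom -6.160 → Σnom=-37.190; wc +0.040/-0.040 → slack +0.891/-0.523; half-tol=0.040, Σhalf²=0.251737
  +E: nom +44.300 → Σnom=7.110; wc +0.280/-0.280 → slack +1.171/-0.803; half-tol=0.280, Σhalf²=0.330137
  -F: nom -45.470 → Σnom=-38.360; wc +0.350/-0.068 → slack +1.521/-0.871; half-tol=0.209, Σhalf²=0.373818
  +G: nom +47.390 → Σnom=9.030; wc +0.060/-0.080 → slack +1.581/-0.951; half-tol=0.070, Σhalf²=0.378718
  -H: nom -7.510 → Σnom=1.520; wc +0.276/-0.276 → slack +1.857/-1.227; half-tol=0.276, Σhalf²=0.454894
  +I: nom +9.700 → Σnom=11.220; wc +0.050/-0.404 → slack +1.907/-1.631; half-tol=0.227, Σhalf²=0.506423
Nominal = 11.220. Worst-case = [11.220 - 1.631, 11.220 + 1.907] = [9.589, 13.127]. RSS = √0.506423 = 0.712.

nominal=11.220 wc=[9.589,13.127] rss=0.712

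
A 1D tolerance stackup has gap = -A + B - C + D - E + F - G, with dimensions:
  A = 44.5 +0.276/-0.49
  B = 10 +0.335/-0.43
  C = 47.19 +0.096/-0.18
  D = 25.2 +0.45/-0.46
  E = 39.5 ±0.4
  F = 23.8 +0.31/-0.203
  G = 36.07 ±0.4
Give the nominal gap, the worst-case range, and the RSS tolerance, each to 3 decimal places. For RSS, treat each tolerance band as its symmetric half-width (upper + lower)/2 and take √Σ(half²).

nominal=-108.260 wc=[-110.525,-105.695] rss=0.951

Stack each dimension's contribution:
  -A: nom -44.500 → Σnom=-44.500; wc +0.490/-0.276 → slack +0.490/-0.276; half-tol=0.383, Σhalf²=0.146689
  +B: nom +10.000 → Σnom=-34.500; wc +0.335/-0.430 → slack +0.825/-0.706; half-tol=0.383, Σhalf²=0.292995
  -C: nom -47.190 → Σnom=-81.690; wc +0.180/-0.096 → slack +1.005/-0.802; half-tol=0.138, Σhalf²=0.312039
  +D: nom +25.200 → Σnom=-56.490; wc +0.450/-0.460 → slack +1.455/-1.262; half-tol=0.455, Σhalf²=0.519064
  -E: nom -39.500 → Σnom=-95.990; wc +0.400/-0.400 → slack +1.855/-1.662; half-tol=0.400, Σhalf²=0.679064
  +F: nom +23.800 → Σnom=-72.190; wc +0.310/-0.203 → slack +2.165/-1.865; half-tol=0.257, Σhalf²=0.744857
  -G: nom -36.070 → Σnom=-108.260; wc +0.400/-0.400 → slack +2.565/-2.265; half-tol=0.400, Σhalf²=0.904857
Nominal = -108.260. Worst-case = [-108.260 - 2.265, -108.260 + 2.565] = [-110.525, -105.695]. RSS = √0.904857 = 0.951.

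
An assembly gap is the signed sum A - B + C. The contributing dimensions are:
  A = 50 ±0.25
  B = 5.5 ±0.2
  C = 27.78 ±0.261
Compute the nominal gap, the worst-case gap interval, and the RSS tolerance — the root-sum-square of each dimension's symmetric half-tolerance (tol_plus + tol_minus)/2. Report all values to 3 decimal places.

Stack each dimension's contribution:
  +A: nom +50.000 → Σnom=50.000; wc +0.250/-0.250 → slack +0.250/-0.250; half-tol=0.250, Σhalf²=0.062500
  -B: nom -5.500 → Σnom=44.500; wc +0.200/-0.200 → slack +0.450/-0.450; half-tol=0.200, Σhalf²=0.102500
  +C: nom +27.780 → Σnom=72.280; wc +0.261/-0.261 → slack +0.711/-0.711; half-tol=0.261, Σhalf²=0.170621
Nominal = 72.280. Worst-case = [72.280 - 0.711, 72.280 + 0.711] = [71.569, 72.991]. RSS = √0.170621 = 0.413.

nominal=72.280 wc=[71.569,72.991] rss=0.413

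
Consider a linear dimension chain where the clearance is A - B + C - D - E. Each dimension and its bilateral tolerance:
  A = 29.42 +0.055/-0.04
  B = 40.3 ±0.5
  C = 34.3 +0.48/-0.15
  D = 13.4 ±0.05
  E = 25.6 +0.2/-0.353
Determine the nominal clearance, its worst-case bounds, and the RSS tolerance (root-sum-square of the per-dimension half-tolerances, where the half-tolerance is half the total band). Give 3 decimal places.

Stack each dimension's contribution:
  +A: nom +29.420 → Σnom=29.420; wc +0.055/-0.040 → slack +0.055/-0.040; half-tol=0.048, Σhalf²=0.002256
  -B: nom -40.300 → Σnom=-10.880; wc +0.500/-0.500 → slack +0.555/-0.540; half-tol=0.500, Σhalf²=0.252256
  +C: nom +34.300 → Σnom=23.420; wc +0.480/-0.150 → slack +1.035/-0.690; half-tol=0.315, Σhalf²=0.351481
  -D: nom -13.400 → Σnom=10.020; wc +0.050/-0.050 → slack +1.085/-0.740; half-tol=0.050, Σhalf²=0.353981
  -E: nom -25.600 → Σnom=-15.580; wc +0.353/-0.200 → slack +1.438/-0.940; half-tol=0.276, Σhalf²=0.430434
Nominal = -15.580. Worst-case = [-15.580 - 0.940, -15.580 + 1.438] = [-16.520, -14.142]. RSS = √0.430434 = 0.656.

nominal=-15.580 wc=[-16.520,-14.142] rss=0.656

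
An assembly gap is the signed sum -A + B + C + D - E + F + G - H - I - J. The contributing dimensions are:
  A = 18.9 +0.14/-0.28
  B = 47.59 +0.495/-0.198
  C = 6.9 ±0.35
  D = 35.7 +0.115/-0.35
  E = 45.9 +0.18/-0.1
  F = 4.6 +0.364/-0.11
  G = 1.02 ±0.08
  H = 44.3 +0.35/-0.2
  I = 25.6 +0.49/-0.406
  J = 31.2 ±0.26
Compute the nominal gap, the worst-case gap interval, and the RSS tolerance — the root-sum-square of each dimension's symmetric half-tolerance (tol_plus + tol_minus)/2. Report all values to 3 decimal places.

Stack each dimension's contribution:
  -A: nom -18.900 → Σnom=-18.900; wc +0.280/-0.140 → slack +0.280/-0.140; half-tol=0.210, Σhalf²=0.044100
  +B: nom +47.590 → Σnom=28.690; wc +0.495/-0.198 → slack +0.775/-0.338; half-tol=0.347, Σhalf²=0.164162
  +C: nom +6.900 → Σnom=35.590; wc +0.350/-0.350 → slack +1.125/-0.688; half-tol=0.350, Σhalf²=0.286662
  +D: nom +35.700 → Σnom=71.290; wc +0.115/-0.350 → slack +1.240/-1.038; half-tol=0.232, Σhalf²=0.340718
  -E: nom -45.900 → Σnom=25.390; wc +0.100/-0.180 → slack +1.340/-1.218; half-tol=0.140, Σhalf²=0.360318
  +F: nom +4.600 → Σnom=29.990; wc +0.364/-0.110 → slack +1.704/-1.328; half-tol=0.237, Σhalf²=0.416488
  +G: nom +1.020 → Σnom=31.010; wc +0.080/-0.080 → slack +1.784/-1.408; half-tol=0.080, Σhalf²=0.422888
  -H: nom -44.300 → Σnom=-13.290; wc +0.200/-0.350 → slack +1.984/-1.758; half-tol=0.275, Σhalf²=0.498513
  -I: nom -25.600 → Σnom=-38.890; wc +0.406/-0.490 → slack +2.390/-2.248; half-tol=0.448, Σhalf²=0.699217
  -J: nom -31.200 → Σnom=-70.090; wc +0.260/-0.260 → slack +2.650/-2.508; half-tol=0.260, Σhalf²=0.766817
Nominal = -70.090. Worst-case = [-70.090 - 2.508, -70.090 + 2.650] = [-72.598, -67.440]. RSS = √0.766817 = 0.876.

nominal=-70.090 wc=[-72.598,-67.440] rss=0.876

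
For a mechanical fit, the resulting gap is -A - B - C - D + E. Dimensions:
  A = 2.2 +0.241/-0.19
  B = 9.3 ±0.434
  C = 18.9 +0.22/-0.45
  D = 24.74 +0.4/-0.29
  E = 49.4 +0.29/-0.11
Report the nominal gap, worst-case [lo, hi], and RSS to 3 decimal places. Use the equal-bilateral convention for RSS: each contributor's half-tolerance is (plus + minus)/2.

Stack each dimension's contribution:
  -A: nom -2.200 → Σnom=-2.200; wc +0.190/-0.241 → slack +0.190/-0.241; half-tol=0.215, Σhalf²=0.046440
  -B: nom -9.300 → Σnom=-11.500; wc +0.434/-0.434 → slack +0.624/-0.675; half-tol=0.434, Σhalf²=0.234796
  -C: nom -18.900 → Σnom=-30.400; wc +0.450/-0.220 → slack +1.074/-0.895; half-tol=0.335, Σhalf²=0.347021
  -D: nom -24.740 → Σnom=-55.140; wc +0.290/-0.400 → slack +1.364/-1.295; half-tol=0.345, Σhalf²=0.466046
  +E: nom +49.400 → Σnom=-5.740; wc +0.290/-0.110 → slack +1.654/-1.405; half-tol=0.200, Σhalf²=0.506046
Nominal = -5.740. Worst-case = [-5.740 - 1.405, -5.740 + 1.654] = [-7.145, -4.086]. RSS = √0.506046 = 0.711.

nominal=-5.740 wc=[-7.145,-4.086] rss=0.711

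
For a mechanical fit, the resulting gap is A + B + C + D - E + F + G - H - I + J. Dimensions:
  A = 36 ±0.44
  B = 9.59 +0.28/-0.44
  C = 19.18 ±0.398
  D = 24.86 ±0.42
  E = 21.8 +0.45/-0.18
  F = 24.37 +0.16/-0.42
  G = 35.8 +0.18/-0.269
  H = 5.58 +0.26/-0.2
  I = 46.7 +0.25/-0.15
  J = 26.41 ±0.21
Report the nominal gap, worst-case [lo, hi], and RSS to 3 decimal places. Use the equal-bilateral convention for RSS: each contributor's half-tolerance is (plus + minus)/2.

Stack each dimension's contribution:
  +A: nom +36.000 → Σnom=36.000; wc +0.440/-0.440 → slack +0.440/-0.440; half-tol=0.440, Σhalf²=0.193600
  +B: nom +9.590 → Σnom=45.590; wc +0.280/-0.440 → slack +0.720/-0.880; half-tol=0.360, Σhalf²=0.323200
  +C: nom +19.180 → Σnom=64.770; wc +0.398/-0.398 → slack +1.118/-1.278; half-tol=0.398, Σhalf²=0.481604
  +D: nom +24.860 → Σnom=89.630; wc +0.420/-0.420 → slack +1.538/-1.698; half-tol=0.420, Σhalf²=0.658004
  -E: nom -21.800 → Σnom=67.830; wc +0.180/-0.450 → slack +1.718/-2.148; half-tol=0.315, Σhalf²=0.757229
  +F: nom +24.370 → Σnom=92.200; wc +0.160/-0.420 → slack +1.878/-2.568; half-tol=0.290, Σhalf²=0.841329
  +G: nom +35.800 → Σnom=128.000; wc +0.180/-0.269 → slack +2.058/-2.837; half-tol=0.225, Σhalf²=0.891729
  -H: nom -5.580 → Σnom=122.420; wc +0.200/-0.260 → slack +2.258/-3.097; half-tol=0.230, Σhalf²=0.944629
  -I: nom -46.700 → Σnom=75.720; wc +0.150/-0.250 → slack +2.408/-3.347; half-tol=0.200, Σhalf²=0.984629
  +J: nom +26.410 → Σnom=102.130; wc +0.210/-0.210 → slack +2.618/-3.557; half-tol=0.210, Σhalf²=1.028729
Nominal = 102.130. Worst-case = [102.130 - 3.557, 102.130 + 2.618] = [98.573, 104.748]. RSS = √1.028729 = 1.014.

nominal=102.130 wc=[98.573,104.748] rss=1.014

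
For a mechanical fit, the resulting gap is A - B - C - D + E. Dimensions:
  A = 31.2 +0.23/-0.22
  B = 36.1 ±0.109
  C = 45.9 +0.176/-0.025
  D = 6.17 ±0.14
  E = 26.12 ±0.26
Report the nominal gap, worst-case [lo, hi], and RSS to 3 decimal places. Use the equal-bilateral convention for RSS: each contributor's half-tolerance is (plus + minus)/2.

nominal=-30.850 wc=[-31.755,-30.086] rss=0.400

Stack each dimension's contribution:
  +A: nom +31.200 → Σnom=31.200; wc +0.230/-0.220 → slack +0.230/-0.220; half-tol=0.225, Σhalf²=0.050625
  -B: nom -36.100 → Σnom=-4.900; wc +0.109/-0.109 → slack +0.339/-0.329; half-tol=0.109, Σhalf²=0.062506
  -C: nom -45.900 → Σnom=-50.800; wc +0.025/-0.176 → slack +0.364/-0.505; half-tol=0.100, Σhalf²=0.072606
  -D: nom -6.170 → Σnom=-56.970; wc +0.140/-0.140 → slack +0.504/-0.645; half-tol=0.140, Σhalf²=0.092206
  +E: nom +26.120 → Σnom=-30.850; wc +0.260/-0.260 → slack +0.764/-0.905; half-tol=0.260, Σhalf²=0.159806
Nominal = -30.850. Worst-case = [-30.850 - 0.905, -30.850 + 0.764] = [-31.755, -30.086]. RSS = √0.159806 = 0.400.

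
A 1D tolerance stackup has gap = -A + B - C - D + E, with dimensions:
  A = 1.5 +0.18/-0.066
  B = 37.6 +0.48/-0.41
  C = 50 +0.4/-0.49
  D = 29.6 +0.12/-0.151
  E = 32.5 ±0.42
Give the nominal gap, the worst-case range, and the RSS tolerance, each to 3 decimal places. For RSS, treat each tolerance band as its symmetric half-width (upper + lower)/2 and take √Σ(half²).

nominal=-11.000 wc=[-12.530,-9.393] rss=0.778

Stack each dimension's contribution:
  -A: nom -1.500 → Σnom=-1.500; wc +0.066/-0.180 → slack +0.066/-0.180; half-tol=0.123, Σhalf²=0.015129
  +B: nom +37.600 → Σnom=36.100; wc +0.480/-0.410 → slack +0.546/-0.590; half-tol=0.445, Σhalf²=0.213154
  -C: nom -50.000 → Σnom=-13.900; wc +0.490/-0.400 → slack +1.036/-0.990; half-tol=0.445, Σhalf²=0.411179
  -D: nom -29.600 → Σnom=-43.500; wc +0.151/-0.120 → slack +1.187/-1.110; half-tol=0.136, Σhalf²=0.429539
  +E: nom +32.500 → Σnom=-11.000; wc +0.420/-0.420 → slack +1.607/-1.530; half-tol=0.420, Σhalf²=0.605939
Nominal = -11.000. Worst-case = [-11.000 - 1.530, -11.000 + 1.607] = [-12.530, -9.393]. RSS = √0.605939 = 0.778.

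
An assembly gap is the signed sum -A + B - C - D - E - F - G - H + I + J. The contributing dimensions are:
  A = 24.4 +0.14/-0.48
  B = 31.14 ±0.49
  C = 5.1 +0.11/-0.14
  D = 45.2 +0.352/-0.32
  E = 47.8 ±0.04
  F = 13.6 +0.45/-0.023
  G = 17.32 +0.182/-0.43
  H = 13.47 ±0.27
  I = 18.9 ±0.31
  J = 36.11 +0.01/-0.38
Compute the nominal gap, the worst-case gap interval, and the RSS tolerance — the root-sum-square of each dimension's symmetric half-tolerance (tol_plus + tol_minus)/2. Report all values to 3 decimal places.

Stack each dimension's contribution:
  -A: nom -24.400 → Σnom=-24.400; wc +0.480/-0.140 → slack +0.480/-0.140; half-tol=0.310, Σhalf²=0.096100
  +B: nom +31.140 → Σnom=6.740; wc +0.490/-0.490 → slack +0.970/-0.630; half-tol=0.490, Σhalf²=0.336200
  -C: nom -5.100 → Σnom=1.640; wc +0.140/-0.110 → slack +1.110/-0.740; half-tol=0.125, Σhalf²=0.351825
  -D: nom -45.200 → Σnom=-43.560; wc +0.320/-0.352 → slack +1.430/-1.092; half-tol=0.336, Σhalf²=0.464721
  -E: nom -47.800 → Σnom=-91.360; wc +0.040/-0.040 → slack +1.470/-1.132; half-tol=0.040, Σhalf²=0.466321
  -F: nom -13.600 → Σnom=-104.960; wc +0.023/-0.450 → slack +1.493/-1.582; half-tol=0.237, Σhalf²=0.522253
  -G: nom -17.320 → Σnom=-122.280; wc +0.430/-0.182 → slack +1.923/-1.764; half-tol=0.306, Σhalf²=0.615889
  -H: nom -13.470 → Σnom=-135.750; wc +0.270/-0.270 → slack +2.193/-2.034; half-tol=0.270, Σhalf²=0.688789
  +I: nom +18.900 → Σnom=-116.850; wc +0.310/-0.310 → slack +2.503/-2.344; half-tol=0.310, Σhalf²=0.784889
  +J: nom +36.110 → Σnom=-80.740; wc +0.010/-0.380 → slack +2.513/-2.724; half-tol=0.195, Σhalf²=0.822914
Nominal = -80.740. Worst-case = [-80.740 - 2.724, -80.740 + 2.513] = [-83.464, -78.227]. RSS = √0.822914 = 0.907.

nominal=-80.740 wc=[-83.464,-78.227] rss=0.907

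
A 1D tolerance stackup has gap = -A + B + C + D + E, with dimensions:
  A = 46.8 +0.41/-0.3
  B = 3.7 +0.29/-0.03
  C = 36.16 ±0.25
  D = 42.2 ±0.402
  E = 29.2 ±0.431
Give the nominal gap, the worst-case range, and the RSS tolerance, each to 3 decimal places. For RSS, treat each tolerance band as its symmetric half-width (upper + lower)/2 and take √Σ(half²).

Stack each dimension's contribution:
  -A: nom -46.800 → Σnom=-46.800; wc +0.300/-0.410 → slack +0.300/-0.410; half-tol=0.355, Σhalf²=0.126025
  +B: nom +3.700 → Σnom=-43.100; wc +0.290/-0.030 → slack +0.590/-0.440; half-tol=0.160, Σhalf²=0.151625
  +C: nom +36.160 → Σnom=-6.940; wc +0.250/-0.250 → slack +0.840/-0.690; half-tol=0.250, Σhalf²=0.214125
  +D: nom +42.200 → Σnom=35.260; wc +0.402/-0.402 → slack +1.242/-1.092; half-tol=0.402, Σhalf²=0.375729
  +E: nom +29.200 → Σnom=64.460; wc +0.431/-0.431 → slack +1.673/-1.523; half-tol=0.431, Σhalf²=0.561490
Nominal = 64.460. Worst-case = [64.460 - 1.523, 64.460 + 1.673] = [62.937, 66.133]. RSS = √0.561490 = 0.749.

nominal=64.460 wc=[62.937,66.133] rss=0.749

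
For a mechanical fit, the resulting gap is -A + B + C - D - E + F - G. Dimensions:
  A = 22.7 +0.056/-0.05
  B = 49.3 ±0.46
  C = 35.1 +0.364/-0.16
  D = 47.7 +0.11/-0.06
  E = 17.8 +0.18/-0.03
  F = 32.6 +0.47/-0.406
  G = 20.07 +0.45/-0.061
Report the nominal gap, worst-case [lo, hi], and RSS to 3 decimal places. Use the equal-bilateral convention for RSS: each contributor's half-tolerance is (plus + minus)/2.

Stack each dimension's contribution:
  -A: nom -22.700 → Σnom=-22.700; wc +0.050/-0.056 → slack +0.050/-0.056; half-tol=0.053, Σhalf²=0.002809
  +B: nom +49.300 → Σnom=26.600; wc +0.460/-0.460 → slack +0.510/-0.516; half-tol=0.460, Σhalf²=0.214409
  +C: nom +35.100 → Σnom=61.700; wc +0.364/-0.160 → slack +0.874/-0.676; half-tol=0.262, Σhalf²=0.283053
  -D: nom -47.700 → Σnom=14.000; wc +0.060/-0.110 → slack +0.934/-0.786; half-tol=0.085, Σhalf²=0.290278
  -E: nom -17.800 → Σnom=-3.800; wc +0.030/-0.180 → slack +0.964/-0.966; half-tol=0.105, Σhalf²=0.301303
  +F: nom +32.600 → Σnom=28.800; wc +0.470/-0.406 → slack +1.434/-1.372; half-tol=0.438, Σhalf²=0.493147
  -G: nom -20.070 → Σnom=8.730; wc +0.061/-0.450 → slack +1.495/-1.822; half-tol=0.256, Σhalf²=0.558427
Nominal = 8.730. Worst-case = [8.730 - 1.822, 8.730 + 1.495] = [6.908, 10.225]. RSS = √0.558427 = 0.747.

nominal=8.730 wc=[6.908,10.225] rss=0.747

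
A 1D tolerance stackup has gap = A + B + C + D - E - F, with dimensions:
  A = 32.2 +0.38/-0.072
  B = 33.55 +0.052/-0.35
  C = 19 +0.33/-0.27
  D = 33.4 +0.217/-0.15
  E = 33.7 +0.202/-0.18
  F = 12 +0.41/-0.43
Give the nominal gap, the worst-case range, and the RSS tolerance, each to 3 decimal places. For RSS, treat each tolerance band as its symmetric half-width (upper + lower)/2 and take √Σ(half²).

Stack each dimension's contribution:
  +A: nom +32.200 → Σnom=32.200; wc +0.380/-0.072 → slack +0.380/-0.072; half-tol=0.226, Σhalf²=0.051076
  +B: nom +33.550 → Σnom=65.750; wc +0.052/-0.350 → slack +0.432/-0.422; half-tol=0.201, Σhalf²=0.091477
  +C: nom +19.000 → Σnom=84.750; wc +0.330/-0.270 → slack +0.762/-0.692; half-tol=0.300, Σhalf²=0.181477
  +D: nom +33.400 → Σnom=118.150; wc +0.217/-0.150 → slack +0.979/-0.842; half-tol=0.183, Σhalf²=0.215149
  -E: nom -33.700 → Σnom=84.450; wc +0.180/-0.202 → slack +1.159/-1.044; half-tol=0.191, Σhalf²=0.251630
  -F: nom -12.000 → Σnom=72.450; wc +0.430/-0.410 → slack +1.589/-1.454; half-tol=0.420, Σhalf²=0.428030
Nominal = 72.450. Worst-case = [72.450 - 1.454, 72.450 + 1.589] = [70.996, 74.039]. RSS = √0.428030 = 0.654.

nominal=72.450 wc=[70.996,74.039] rss=0.654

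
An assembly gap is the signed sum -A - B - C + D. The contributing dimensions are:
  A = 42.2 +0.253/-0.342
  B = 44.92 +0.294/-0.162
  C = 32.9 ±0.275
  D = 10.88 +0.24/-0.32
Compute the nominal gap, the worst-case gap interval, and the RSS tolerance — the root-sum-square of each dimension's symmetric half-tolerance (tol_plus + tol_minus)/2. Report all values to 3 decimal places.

Stack each dimension's contribution:
  -A: nom -42.200 → Σnom=-42.200; wc +0.342/-0.253 → slack +0.342/-0.253; half-tol=0.297, Σhalf²=0.088506
  -B: nom -44.920 → Σnom=-87.120; wc +0.162/-0.294 → slack +0.504/-0.547; half-tol=0.228, Σhalf²=0.140490
  -C: nom -32.900 → Σnom=-120.020; wc +0.275/-0.275 → slack +0.779/-0.822; half-tol=0.275, Σhalf²=0.216115
  +D: nom +10.880 → Σnom=-109.140; wc +0.240/-0.320 → slack +1.019/-1.142; half-tol=0.280, Σhalf²=0.294515
Nominal = -109.140. Worst-case = [-109.140 - 1.142, -109.140 + 1.019] = [-110.282, -108.121]. RSS = √0.294515 = 0.543.

nominal=-109.140 wc=[-110.282,-108.121] rss=0.543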